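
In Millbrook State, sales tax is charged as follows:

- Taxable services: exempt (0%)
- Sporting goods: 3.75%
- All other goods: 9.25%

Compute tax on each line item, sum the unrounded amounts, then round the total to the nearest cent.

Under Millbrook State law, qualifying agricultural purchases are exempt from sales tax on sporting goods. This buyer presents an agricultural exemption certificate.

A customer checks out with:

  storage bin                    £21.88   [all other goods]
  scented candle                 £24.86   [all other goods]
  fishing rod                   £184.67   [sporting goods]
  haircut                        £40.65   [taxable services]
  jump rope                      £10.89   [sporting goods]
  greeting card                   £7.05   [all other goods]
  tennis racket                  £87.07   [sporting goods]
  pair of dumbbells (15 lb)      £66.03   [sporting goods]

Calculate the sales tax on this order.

Storage bin £21.88: all other goods → 9.25% → £2.0239
Scented candle £24.86: all other goods → 9.25% → £2.29955
Fishing rod £184.67: sporting goods, buyer-exempt → 0% → £0.00
Haircut £40.65: taxable services → 0% → £0.00
Jump rope £10.89: sporting goods, buyer-exempt → 0% → £0.00
Greeting card £7.05: all other goods → 9.25% → £0.652125
Tennis racket £87.07: sporting goods, buyer-exempt → 0% → £0.00
Pair of dumbbells (15 lb) £66.03: sporting goods, buyer-exempt → 0% → £0.00
Unrounded tax sum = £4.975575 → £4.98

£4.98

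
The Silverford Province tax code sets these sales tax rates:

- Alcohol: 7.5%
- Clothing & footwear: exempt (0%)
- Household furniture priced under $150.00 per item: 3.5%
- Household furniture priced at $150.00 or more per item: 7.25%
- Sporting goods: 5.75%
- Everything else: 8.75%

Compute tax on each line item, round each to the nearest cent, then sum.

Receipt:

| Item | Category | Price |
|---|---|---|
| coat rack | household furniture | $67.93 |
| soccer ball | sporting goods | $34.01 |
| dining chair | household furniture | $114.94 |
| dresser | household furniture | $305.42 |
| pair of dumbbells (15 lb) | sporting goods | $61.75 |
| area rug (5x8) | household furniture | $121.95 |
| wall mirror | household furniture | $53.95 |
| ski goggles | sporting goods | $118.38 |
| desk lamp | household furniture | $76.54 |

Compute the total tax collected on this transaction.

Coat rack $67.93: household furniture, under $150.00 → 3.5% → $2.38
Soccer ball $34.01: sporting goods → 5.75% → $1.96
Dining chair $114.94: household furniture, under $150.00 → 3.5% → $4.02
Dresser $305.42: household furniture, $150.00 or more → 7.25% → $22.14
Pair of dumbbells (15 lb) $61.75: sporting goods → 5.75% → $3.55
Area rug (5x8) $121.95: household furniture, under $150.00 → 3.5% → $4.27
Wall mirror $53.95: household furniture, under $150.00 → 3.5% → $1.89
Ski goggles $118.38: sporting goods → 5.75% → $6.81
Desk lamp $76.54: household furniture, under $150.00 → 3.5% → $2.68
Total tax = $2.38 + $1.96 + $4.02 + $22.14 + $3.55 + $4.27 + $1.89 + $6.81 + $2.68 = $49.70

$49.70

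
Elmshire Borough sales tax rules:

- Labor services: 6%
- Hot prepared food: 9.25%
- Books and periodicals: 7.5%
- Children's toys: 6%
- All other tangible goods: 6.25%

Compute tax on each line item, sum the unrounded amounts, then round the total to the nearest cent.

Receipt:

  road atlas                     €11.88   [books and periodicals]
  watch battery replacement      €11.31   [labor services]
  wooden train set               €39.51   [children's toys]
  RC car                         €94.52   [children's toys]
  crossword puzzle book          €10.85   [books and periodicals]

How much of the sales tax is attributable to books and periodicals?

€1.70

Road atlas €11.88: books and periodicals → 7.5% → €0.891
Crossword puzzle book €10.85: books and periodicals → 7.5% → €0.81375
Tax on books and periodicals: unrounded sum = €1.70475 → €1.70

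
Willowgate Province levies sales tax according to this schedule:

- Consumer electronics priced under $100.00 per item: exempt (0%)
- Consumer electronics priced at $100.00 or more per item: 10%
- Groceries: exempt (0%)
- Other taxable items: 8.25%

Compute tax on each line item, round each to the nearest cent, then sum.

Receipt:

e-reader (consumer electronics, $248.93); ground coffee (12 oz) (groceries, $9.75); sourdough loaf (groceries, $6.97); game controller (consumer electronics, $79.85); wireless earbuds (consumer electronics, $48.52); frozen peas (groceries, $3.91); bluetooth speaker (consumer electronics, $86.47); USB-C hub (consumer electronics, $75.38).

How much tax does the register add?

E-reader $248.93: consumer electronics, $100.00 or more → 10% → $24.89
Ground coffee (12 oz) $9.75: groceries → 0% → $0.00
Sourdough loaf $6.97: groceries → 0% → $0.00
Game controller $79.85: consumer electronics, under $100.00 → 0% → $0.00
Wireless earbuds $48.52: consumer electronics, under $100.00 → 0% → $0.00
Frozen peas $3.91: groceries → 0% → $0.00
Bluetooth speaker $86.47: consumer electronics, under $100.00 → 0% → $0.00
USB-C hub $75.38: consumer electronics, under $100.00 → 0% → $0.00
Total tax = $24.89

$24.89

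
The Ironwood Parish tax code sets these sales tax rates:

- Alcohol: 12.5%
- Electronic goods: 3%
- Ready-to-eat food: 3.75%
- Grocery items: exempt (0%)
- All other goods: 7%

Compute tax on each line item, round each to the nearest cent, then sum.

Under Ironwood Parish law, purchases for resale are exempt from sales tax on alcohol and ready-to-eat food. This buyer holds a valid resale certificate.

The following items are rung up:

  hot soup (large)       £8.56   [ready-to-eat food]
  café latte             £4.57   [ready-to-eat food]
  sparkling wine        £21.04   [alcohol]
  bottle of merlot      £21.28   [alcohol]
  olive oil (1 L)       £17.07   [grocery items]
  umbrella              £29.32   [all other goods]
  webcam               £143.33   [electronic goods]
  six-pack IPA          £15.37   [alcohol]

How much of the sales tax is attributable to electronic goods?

£4.30

Webcam £143.33: electronic goods → 3% → £4.30
Tax on electronic goods = £4.30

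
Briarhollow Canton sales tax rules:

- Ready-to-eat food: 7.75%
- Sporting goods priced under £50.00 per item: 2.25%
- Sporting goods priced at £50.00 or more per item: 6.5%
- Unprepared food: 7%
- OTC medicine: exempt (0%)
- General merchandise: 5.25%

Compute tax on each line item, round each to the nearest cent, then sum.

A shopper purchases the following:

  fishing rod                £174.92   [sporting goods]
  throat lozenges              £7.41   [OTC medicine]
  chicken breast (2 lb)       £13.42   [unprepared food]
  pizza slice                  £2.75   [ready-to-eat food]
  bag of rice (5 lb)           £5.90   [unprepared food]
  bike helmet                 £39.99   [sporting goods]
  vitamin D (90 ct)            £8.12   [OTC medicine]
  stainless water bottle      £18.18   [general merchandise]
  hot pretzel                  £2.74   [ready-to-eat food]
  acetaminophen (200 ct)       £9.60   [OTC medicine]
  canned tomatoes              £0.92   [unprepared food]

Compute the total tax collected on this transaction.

£15.05

Fishing rod £174.92: sporting goods, £50.00 or more → 6.5% → £11.37
Throat lozenges £7.41: OTC medicine → 0% → £0.00
Chicken breast (2 lb) £13.42: unprepared food → 7% → £0.94
Pizza slice £2.75: ready-to-eat food → 7.75% → £0.21
Bag of rice (5 lb) £5.90: unprepared food → 7% → £0.41
Bike helmet £39.99: sporting goods, under £50.00 → 2.25% → £0.90
Vitamin D (90 ct) £8.12: OTC medicine → 0% → £0.00
Stainless water bottle £18.18: general merchandise → 5.25% → £0.95
Hot pretzel £2.74: ready-to-eat food → 7.75% → £0.21
Acetaminophen (200 ct) £9.60: OTC medicine → 0% → £0.00
Canned tomatoes £0.92: unprepared food → 7% → £0.06
Total tax = £11.37 + £0.94 + £0.21 + £0.41 + £0.90 + £0.95 + £0.21 + £0.06 = £15.05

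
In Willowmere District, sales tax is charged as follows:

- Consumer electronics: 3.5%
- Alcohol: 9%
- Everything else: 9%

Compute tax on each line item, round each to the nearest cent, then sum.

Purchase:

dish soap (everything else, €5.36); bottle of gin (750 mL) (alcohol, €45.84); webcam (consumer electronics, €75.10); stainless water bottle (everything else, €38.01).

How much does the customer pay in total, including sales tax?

Dish soap €5.36: everything else → 9% → €0.48
Bottle of gin (750 mL) €45.84: alcohol → 9% → €4.13
Webcam €75.10: consumer electronics → 3.5% → €2.63
Stainless water bottle €38.01: everything else → 9% → €3.42
Subtotal = €164.31; tax = €10.66; total due = €174.97

€174.97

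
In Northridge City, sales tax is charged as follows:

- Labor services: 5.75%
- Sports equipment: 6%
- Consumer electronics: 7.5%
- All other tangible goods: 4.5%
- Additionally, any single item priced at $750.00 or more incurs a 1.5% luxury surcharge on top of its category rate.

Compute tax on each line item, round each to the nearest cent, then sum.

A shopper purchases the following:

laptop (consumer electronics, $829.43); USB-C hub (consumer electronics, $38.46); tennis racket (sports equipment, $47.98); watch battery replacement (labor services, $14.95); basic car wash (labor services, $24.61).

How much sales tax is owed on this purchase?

$82.69

Laptop $829.43: consumer electronics → 7.5% + 1.5% surcharge = 9% → $74.65
USB-C hub $38.46: consumer electronics → 7.5% → $2.88
Tennis racket $47.98: sports equipment → 6% → $2.88
Watch battery replacement $14.95: labor services → 5.75% → $0.86
Basic car wash $24.61: labor services → 5.75% → $1.42
Total tax = $74.65 + $2.88 + $2.88 + $0.86 + $1.42 = $82.69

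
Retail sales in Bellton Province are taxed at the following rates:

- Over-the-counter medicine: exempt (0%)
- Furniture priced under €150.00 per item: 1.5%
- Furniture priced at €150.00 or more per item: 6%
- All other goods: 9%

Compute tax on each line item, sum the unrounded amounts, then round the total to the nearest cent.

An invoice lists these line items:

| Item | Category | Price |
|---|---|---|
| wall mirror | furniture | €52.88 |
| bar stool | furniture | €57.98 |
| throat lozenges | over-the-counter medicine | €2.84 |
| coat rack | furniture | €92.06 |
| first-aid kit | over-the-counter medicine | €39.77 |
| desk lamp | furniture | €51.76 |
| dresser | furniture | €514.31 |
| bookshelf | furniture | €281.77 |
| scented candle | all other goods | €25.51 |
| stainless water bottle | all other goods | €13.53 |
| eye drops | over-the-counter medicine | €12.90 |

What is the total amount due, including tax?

€1200.41

Wall mirror €52.88: furniture, under €150.00 → 1.5% → €0.7932
Bar stool €57.98: furniture, under €150.00 → 1.5% → €0.8697
Throat lozenges €2.84: over-the-counter medicine → 0% → €0.00
Coat rack €92.06: furniture, under €150.00 → 1.5% → €1.3809
First-aid kit €39.77: over-the-counter medicine → 0% → €0.00
Desk lamp €51.76: furniture, under €150.00 → 1.5% → €0.7764
Dresser €514.31: furniture, €150.00 or more → 6% → €30.8586
Bookshelf €281.77: furniture, €150.00 or more → 6% → €16.9062
Scented candle €25.51: all other goods → 9% → €2.2959
Stainless water bottle €13.53: all other goods → 9% → €1.2177
Eye drops €12.90: over-the-counter medicine → 0% → €0.00
Subtotal = €1145.31; unrounded tax = €55.0986 → €55.10; total due = €1200.41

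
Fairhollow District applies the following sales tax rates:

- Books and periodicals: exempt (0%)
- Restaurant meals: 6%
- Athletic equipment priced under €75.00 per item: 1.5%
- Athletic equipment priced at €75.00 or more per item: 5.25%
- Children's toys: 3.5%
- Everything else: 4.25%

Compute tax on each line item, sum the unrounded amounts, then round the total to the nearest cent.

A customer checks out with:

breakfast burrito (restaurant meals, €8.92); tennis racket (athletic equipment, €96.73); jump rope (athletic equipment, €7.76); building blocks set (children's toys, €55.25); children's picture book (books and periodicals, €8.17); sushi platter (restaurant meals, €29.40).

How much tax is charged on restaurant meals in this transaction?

Breakfast burrito €8.92: restaurant meals → 6% → €0.5352
Sushi platter €29.40: restaurant meals → 6% → €1.764
Tax on restaurant meals: unrounded sum = €2.2992 → €2.30

€2.30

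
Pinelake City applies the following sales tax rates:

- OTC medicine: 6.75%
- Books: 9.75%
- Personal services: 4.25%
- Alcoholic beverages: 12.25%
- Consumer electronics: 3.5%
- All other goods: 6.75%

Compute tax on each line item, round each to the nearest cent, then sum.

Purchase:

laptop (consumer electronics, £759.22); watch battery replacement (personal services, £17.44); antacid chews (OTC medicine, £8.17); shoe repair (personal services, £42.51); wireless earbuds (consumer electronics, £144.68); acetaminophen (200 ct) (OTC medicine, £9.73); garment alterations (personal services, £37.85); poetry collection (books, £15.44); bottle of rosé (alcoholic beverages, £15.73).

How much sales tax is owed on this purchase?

Laptop £759.22: consumer electronics → 3.5% → £26.57
Watch battery replacement £17.44: personal services → 4.25% → £0.74
Antacid chews £8.17: OTC medicine → 6.75% → £0.55
Shoe repair £42.51: personal services → 4.25% → £1.81
Wireless earbuds £144.68: consumer electronics → 3.5% → £5.06
Acetaminophen (200 ct) £9.73: OTC medicine → 6.75% → £0.66
Garment alterations £37.85: personal services → 4.25% → £1.61
Poetry collection £15.44: books → 9.75% → £1.51
Bottle of rosé £15.73: alcoholic beverages → 12.25% → £1.93
Total tax = £26.57 + £0.74 + £0.55 + £1.81 + £5.06 + £0.66 + £1.61 + £1.51 + £1.93 = £40.44

£40.44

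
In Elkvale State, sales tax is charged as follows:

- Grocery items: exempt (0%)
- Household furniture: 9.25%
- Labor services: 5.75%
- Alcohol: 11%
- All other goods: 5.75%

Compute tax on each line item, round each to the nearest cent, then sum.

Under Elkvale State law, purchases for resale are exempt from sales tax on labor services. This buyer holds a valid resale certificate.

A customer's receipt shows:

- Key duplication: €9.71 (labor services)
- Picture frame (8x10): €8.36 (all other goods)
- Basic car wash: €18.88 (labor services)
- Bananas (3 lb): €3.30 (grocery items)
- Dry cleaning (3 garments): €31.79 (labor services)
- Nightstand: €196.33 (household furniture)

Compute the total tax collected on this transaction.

€18.64

Key duplication €9.71: labor services, buyer-exempt → 0% → €0.00
Picture frame (8x10) €8.36: all other goods → 5.75% → €0.48
Basic car wash €18.88: labor services, buyer-exempt → 0% → €0.00
Bananas (3 lb) €3.30: grocery items → 0% → €0.00
Dry cleaning (3 garments) €31.79: labor services, buyer-exempt → 0% → €0.00
Nightstand €196.33: household furniture → 9.25% → €18.16
Total tax = €0.48 + €18.16 = €18.64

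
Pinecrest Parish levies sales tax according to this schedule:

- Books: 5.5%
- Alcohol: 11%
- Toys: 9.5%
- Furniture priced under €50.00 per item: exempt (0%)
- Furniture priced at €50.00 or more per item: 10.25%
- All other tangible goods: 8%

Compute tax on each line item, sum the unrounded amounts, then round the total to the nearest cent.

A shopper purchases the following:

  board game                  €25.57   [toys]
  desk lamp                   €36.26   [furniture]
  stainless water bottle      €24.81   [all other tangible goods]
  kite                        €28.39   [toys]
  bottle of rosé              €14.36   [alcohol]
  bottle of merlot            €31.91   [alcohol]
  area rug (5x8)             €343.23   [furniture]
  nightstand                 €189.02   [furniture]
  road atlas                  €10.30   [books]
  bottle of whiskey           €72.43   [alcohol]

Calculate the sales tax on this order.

€75.29

Board game €25.57: toys → 9.5% → €2.42915
Desk lamp €36.26: furniture, under €50.00 → 0% → €0.00
Stainless water bottle €24.81: all other tangible goods → 8% → €1.9848
Kite €28.39: toys → 9.5% → €2.69705
Bottle of rosé €14.36: alcohol → 11% → €1.5796
Bottle of merlot €31.91: alcohol → 11% → €3.5101
Area rug (5x8) €343.23: furniture, €50.00 or more → 10.25% → €35.181075
Nightstand €189.02: furniture, €50.00 or more → 10.25% → €19.37455
Road atlas €10.30: books → 5.5% → €0.5665
Bottle of whiskey €72.43: alcohol → 11% → €7.9673
Unrounded tax sum = €75.290125 → €75.29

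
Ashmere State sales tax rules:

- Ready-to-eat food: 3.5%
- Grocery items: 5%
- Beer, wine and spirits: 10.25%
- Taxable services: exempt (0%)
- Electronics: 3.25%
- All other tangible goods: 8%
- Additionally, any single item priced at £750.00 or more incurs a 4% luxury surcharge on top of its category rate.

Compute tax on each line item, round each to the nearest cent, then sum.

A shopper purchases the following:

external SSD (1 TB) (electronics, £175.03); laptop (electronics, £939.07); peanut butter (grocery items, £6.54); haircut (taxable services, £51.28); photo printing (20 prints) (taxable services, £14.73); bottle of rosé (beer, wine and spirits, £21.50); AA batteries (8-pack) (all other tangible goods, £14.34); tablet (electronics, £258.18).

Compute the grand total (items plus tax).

External SSD (1 TB) £175.03: electronics → 3.25% → £5.69
Laptop £939.07: electronics → 3.25% + 4% surcharge = 7.25% → £68.08
Peanut butter £6.54: grocery items → 5% → £0.33
Haircut £51.28: taxable services → 0% → £0.00
Photo printing (20 prints) £14.73: taxable services → 0% → £0.00
Bottle of rosé £21.50: beer, wine and spirits → 10.25% → £2.20
AA batteries (8-pack) £14.34: all other tangible goods → 8% → £1.15
Tablet £258.18: electronics → 3.25% → £8.39
Subtotal = £1480.67; tax = £85.84; total due = £1566.51

£1566.51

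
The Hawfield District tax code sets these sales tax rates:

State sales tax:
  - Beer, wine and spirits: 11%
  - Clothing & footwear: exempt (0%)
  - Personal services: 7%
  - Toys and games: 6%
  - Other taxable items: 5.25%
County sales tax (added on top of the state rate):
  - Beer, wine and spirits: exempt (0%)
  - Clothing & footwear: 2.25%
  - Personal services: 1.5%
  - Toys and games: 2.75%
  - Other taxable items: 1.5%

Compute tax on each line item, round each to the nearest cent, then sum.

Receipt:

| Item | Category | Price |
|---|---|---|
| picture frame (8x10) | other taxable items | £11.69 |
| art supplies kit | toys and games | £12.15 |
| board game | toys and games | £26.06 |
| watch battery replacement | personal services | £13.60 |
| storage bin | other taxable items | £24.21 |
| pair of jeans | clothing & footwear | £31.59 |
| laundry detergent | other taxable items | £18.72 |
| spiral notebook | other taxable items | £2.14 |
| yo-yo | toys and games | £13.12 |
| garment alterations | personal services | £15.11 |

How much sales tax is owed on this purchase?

Picture frame (8x10) £11.69: other taxable items → 5.25% + 1.5% county = 6.75% → £0.79
Art supplies kit £12.15: toys and games → 6% + 2.75% county = 8.75% → £1.06
Board game £26.06: toys and games → 6% + 2.75% county = 8.75% → £2.28
Watch battery replacement £13.60: personal services → 7% + 1.5% county = 8.5% → £1.16
Storage bin £24.21: other taxable items → 5.25% + 1.5% county = 6.75% → £1.63
Pair of jeans £31.59: clothing & footwear → 0% + 2.25% county = 2.25% → £0.71
Laundry detergent £18.72: other taxable items → 5.25% + 1.5% county = 6.75% → £1.26
Spiral notebook £2.14: other taxable items → 5.25% + 1.5% county = 6.75% → £0.14
Yo-yo £13.12: toys and games → 6% + 2.75% county = 8.75% → £1.15
Garment alterations £15.11: personal services → 7% + 1.5% county = 8.5% → £1.28
Total tax = £0.79 + £1.06 + £2.28 + £1.16 + £1.63 + £0.71 + £1.26 + £0.14 + £1.15 + £1.28 = £11.46

£11.46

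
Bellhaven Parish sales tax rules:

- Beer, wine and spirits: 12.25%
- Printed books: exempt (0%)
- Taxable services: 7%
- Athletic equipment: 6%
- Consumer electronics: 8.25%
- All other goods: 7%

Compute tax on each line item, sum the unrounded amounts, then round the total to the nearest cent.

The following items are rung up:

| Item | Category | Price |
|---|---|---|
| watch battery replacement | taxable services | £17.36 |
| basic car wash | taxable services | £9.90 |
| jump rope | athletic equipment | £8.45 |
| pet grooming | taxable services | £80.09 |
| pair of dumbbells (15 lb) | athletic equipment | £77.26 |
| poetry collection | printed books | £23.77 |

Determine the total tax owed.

Watch battery replacement £17.36: taxable services → 7% → £1.2152
Basic car wash £9.90: taxable services → 7% → £0.693
Jump rope £8.45: athletic equipment → 6% → £0.507
Pet grooming £80.09: taxable services → 7% → £5.6063
Pair of dumbbells (15 lb) £77.26: athletic equipment → 6% → £4.6356
Poetry collection £23.77: printed books → 0% → £0.00
Unrounded tax sum = £12.6571 → £12.66

£12.66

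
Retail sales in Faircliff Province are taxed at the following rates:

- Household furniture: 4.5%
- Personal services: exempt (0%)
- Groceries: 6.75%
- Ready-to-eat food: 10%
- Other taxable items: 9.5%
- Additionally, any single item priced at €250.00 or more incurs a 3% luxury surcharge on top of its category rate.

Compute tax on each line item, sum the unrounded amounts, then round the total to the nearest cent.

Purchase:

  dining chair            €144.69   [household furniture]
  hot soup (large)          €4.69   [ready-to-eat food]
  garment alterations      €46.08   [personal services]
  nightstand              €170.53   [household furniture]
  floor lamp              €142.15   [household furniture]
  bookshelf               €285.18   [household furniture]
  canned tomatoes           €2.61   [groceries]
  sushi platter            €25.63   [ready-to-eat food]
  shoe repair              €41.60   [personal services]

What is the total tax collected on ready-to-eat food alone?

€3.03

Hot soup (large) €4.69: ready-to-eat food → 10% → €0.469
Sushi platter €25.63: ready-to-eat food → 10% → €2.563
Tax on ready-to-eat food: unrounded sum = €3.032 → €3.03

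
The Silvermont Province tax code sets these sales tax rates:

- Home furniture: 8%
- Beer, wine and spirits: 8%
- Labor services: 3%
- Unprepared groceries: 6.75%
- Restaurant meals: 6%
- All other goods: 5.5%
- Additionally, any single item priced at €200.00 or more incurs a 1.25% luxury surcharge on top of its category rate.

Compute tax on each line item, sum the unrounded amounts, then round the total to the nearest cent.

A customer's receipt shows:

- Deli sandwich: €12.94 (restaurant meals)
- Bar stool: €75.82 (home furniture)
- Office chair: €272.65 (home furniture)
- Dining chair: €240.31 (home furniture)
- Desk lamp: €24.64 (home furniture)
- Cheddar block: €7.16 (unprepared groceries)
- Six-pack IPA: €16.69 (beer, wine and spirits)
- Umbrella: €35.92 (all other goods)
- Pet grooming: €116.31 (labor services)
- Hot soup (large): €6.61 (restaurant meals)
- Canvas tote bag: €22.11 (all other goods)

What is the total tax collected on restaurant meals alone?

€1.17

Deli sandwich €12.94: restaurant meals → 6% → €0.7764
Hot soup (large) €6.61: restaurant meals → 6% → €0.3966
Tax on restaurant meals: unrounded sum = €1.173 → €1.17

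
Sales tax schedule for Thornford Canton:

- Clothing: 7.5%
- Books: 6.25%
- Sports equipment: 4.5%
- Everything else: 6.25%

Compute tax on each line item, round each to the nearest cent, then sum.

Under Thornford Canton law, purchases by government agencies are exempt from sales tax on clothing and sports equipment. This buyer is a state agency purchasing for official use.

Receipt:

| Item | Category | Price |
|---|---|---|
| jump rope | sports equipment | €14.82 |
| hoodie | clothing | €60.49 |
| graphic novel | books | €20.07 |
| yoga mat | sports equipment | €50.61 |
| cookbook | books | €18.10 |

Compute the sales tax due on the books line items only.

€2.38

Graphic novel €20.07: books → 6.25% → €1.25
Cookbook €18.10: books → 6.25% → €1.13
Tax on books = €1.25 + €1.13 = €2.38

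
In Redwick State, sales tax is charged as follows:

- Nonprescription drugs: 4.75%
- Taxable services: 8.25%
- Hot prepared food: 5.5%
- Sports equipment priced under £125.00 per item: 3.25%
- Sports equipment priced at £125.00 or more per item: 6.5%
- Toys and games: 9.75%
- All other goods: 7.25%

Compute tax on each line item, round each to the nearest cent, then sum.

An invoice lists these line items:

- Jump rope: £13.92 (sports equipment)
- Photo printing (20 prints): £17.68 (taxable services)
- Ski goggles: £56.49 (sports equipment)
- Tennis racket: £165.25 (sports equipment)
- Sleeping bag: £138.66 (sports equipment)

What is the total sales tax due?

Jump rope £13.92: sports equipment, under £125.00 → 3.25% → £0.45
Photo printing (20 prints) £17.68: taxable services → 8.25% → £1.46
Ski goggles £56.49: sports equipment, under £125.00 → 3.25% → £1.84
Tennis racket £165.25: sports equipment, £125.00 or more → 6.5% → £10.74
Sleeping bag £138.66: sports equipment, £125.00 or more → 6.5% → £9.01
Total tax = £0.45 + £1.46 + £1.84 + £10.74 + £9.01 = £23.50

£23.50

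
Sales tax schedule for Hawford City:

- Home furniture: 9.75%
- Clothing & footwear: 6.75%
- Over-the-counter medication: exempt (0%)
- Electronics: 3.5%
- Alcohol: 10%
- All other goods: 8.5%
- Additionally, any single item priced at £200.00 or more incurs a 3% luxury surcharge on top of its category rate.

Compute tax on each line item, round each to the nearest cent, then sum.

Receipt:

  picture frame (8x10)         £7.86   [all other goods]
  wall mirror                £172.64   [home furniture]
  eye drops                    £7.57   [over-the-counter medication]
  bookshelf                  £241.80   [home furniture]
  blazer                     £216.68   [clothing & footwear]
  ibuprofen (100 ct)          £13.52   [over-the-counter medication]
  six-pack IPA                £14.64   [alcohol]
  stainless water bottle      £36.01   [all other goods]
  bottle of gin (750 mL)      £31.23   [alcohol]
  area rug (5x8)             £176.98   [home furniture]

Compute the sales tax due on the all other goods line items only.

Picture frame (8x10) £7.86: all other goods → 8.5% → £0.67
Stainless water bottle £36.01: all other goods → 8.5% → £3.06
Tax on all other goods = £0.67 + £3.06 = £3.73

£3.73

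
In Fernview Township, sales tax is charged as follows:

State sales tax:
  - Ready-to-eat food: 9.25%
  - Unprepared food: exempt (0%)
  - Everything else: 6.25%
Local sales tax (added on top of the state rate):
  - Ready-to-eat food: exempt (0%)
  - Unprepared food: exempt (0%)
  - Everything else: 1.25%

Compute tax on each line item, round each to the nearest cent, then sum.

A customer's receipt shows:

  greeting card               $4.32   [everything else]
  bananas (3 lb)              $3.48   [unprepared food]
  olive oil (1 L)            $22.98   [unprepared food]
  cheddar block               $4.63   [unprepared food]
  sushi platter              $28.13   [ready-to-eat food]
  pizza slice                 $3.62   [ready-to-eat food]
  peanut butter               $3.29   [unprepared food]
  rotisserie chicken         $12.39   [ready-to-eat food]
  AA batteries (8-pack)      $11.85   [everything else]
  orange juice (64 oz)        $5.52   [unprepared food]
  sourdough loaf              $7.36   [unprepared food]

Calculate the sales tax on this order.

Greeting card $4.32: everything else → 6.25% + 1.25% local = 7.5% → $0.32
Bananas (3 lb) $3.48: unprepared food → 0% + 0% local = 0% → $0.00
Olive oil (1 L) $22.98: unprepared food → 0% + 0% local = 0% → $0.00
Cheddar block $4.63: unprepared food → 0% + 0% local = 0% → $0.00
Sushi platter $28.13: ready-to-eat food → 9.25% + 0% local = 9.25% → $2.60
Pizza slice $3.62: ready-to-eat food → 9.25% + 0% local = 9.25% → $0.33
Peanut butter $3.29: unprepared food → 0% + 0% local = 0% → $0.00
Rotisserie chicken $12.39: ready-to-eat food → 9.25% + 0% local = 9.25% → $1.15
AA batteries (8-pack) $11.85: everything else → 6.25% + 1.25% local = 7.5% → $0.89
Orange juice (64 oz) $5.52: unprepared food → 0% + 0% local = 0% → $0.00
Sourdough loaf $7.36: unprepared food → 0% + 0% local = 0% → $0.00
Total tax = $0.32 + $2.60 + $0.33 + $1.15 + $0.89 = $5.29

$5.29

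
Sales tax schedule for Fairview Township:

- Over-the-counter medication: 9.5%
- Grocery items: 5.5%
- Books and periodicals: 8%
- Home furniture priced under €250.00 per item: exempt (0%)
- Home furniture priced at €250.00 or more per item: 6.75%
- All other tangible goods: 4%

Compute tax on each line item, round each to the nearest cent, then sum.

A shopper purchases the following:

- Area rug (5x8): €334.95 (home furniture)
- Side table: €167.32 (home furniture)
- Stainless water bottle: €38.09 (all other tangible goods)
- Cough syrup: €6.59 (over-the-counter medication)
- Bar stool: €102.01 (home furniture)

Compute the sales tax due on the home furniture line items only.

€22.61

Area rug (5x8) €334.95: home furniture, €250.00 or more → 6.75% → €22.61
Side table €167.32: home furniture, under €250.00 → 0% → €0.00
Bar stool €102.01: home furniture, under €250.00 → 0% → €0.00
Tax on home furniture = €22.61 + €0.00 + €0.00 = €22.61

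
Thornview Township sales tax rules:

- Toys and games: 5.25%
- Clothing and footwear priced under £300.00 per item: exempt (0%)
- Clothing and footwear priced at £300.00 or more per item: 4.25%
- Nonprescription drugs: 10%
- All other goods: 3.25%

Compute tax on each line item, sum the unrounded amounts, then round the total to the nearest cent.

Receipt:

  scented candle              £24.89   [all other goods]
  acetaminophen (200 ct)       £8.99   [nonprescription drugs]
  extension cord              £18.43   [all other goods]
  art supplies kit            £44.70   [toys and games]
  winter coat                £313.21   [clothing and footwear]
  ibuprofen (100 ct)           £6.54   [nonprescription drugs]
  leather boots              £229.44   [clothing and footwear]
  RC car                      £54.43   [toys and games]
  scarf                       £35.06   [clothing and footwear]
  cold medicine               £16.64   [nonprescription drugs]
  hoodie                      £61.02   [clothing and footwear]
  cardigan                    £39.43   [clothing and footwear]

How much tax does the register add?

£23.14

Scented candle £24.89: all other goods → 3.25% → £0.808925
Acetaminophen (200 ct) £8.99: nonprescription drugs → 10% → £0.899
Extension cord £18.43: all other goods → 3.25% → £0.598975
Art supplies kit £44.70: toys and games → 5.25% → £2.34675
Winter coat £313.21: clothing and footwear, £300.00 or more → 4.25% → £13.311425
Ibuprofen (100 ct) £6.54: nonprescription drugs → 10% → £0.654
Leather boots £229.44: clothing and footwear, under £300.00 → 0% → £0.00
RC car £54.43: toys and games → 5.25% → £2.857575
Scarf £35.06: clothing and footwear, under £300.00 → 0% → £0.00
Cold medicine £16.64: nonprescription drugs → 10% → £1.664
Hoodie £61.02: clothing and footwear, under £300.00 → 0% → £0.00
Cardigan £39.43: clothing and footwear, under £300.00 → 0% → £0.00
Unrounded tax sum = £23.14065 → £23.14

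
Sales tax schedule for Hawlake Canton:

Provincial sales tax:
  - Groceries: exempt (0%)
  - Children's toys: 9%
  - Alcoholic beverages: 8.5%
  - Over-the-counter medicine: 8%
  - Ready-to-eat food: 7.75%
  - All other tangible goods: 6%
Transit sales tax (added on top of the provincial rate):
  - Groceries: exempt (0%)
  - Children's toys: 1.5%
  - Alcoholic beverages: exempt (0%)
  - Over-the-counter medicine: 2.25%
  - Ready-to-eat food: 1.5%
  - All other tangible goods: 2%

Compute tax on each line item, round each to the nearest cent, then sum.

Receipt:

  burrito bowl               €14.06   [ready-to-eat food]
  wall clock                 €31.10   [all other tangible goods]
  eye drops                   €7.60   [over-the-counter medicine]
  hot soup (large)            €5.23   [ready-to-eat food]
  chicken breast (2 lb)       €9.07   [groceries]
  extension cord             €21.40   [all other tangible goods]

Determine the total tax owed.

€6.76

Burrito bowl €14.06: ready-to-eat food → 7.75% + 1.5% transit = 9.25% → €1.30
Wall clock €31.10: all other tangible goods → 6% + 2% transit = 8% → €2.49
Eye drops €7.60: over-the-counter medicine → 8% + 2.25% transit = 10.25% → €0.78
Hot soup (large) €5.23: ready-to-eat food → 7.75% + 1.5% transit = 9.25% → €0.48
Chicken breast (2 lb) €9.07: groceries → 0% + 0% transit = 0% → €0.00
Extension cord €21.40: all other tangible goods → 6% + 2% transit = 8% → €1.71
Total tax = €1.30 + €2.49 + €0.78 + €0.48 + €1.71 = €6.76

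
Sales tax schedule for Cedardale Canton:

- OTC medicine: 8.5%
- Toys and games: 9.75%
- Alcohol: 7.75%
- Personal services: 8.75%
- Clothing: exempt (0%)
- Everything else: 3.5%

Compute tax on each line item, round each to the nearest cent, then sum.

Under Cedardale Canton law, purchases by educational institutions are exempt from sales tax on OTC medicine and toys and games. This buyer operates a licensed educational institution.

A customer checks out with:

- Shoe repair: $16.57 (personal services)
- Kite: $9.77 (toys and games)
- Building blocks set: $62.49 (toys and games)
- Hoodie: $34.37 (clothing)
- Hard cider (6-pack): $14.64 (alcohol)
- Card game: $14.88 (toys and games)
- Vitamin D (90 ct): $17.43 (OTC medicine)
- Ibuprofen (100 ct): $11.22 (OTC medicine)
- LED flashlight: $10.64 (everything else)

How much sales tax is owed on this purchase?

Shoe repair $16.57: personal services → 8.75% → $1.45
Kite $9.77: toys and games, buyer-exempt → 0% → $0.00
Building blocks set $62.49: toys and games, buyer-exempt → 0% → $0.00
Hoodie $34.37: clothing → 0% → $0.00
Hard cider (6-pack) $14.64: alcohol → 7.75% → $1.13
Card game $14.88: toys and games, buyer-exempt → 0% → $0.00
Vitamin D (90 ct) $17.43: OTC medicine, buyer-exempt → 0% → $0.00
Ibuprofen (100 ct) $11.22: OTC medicine, buyer-exempt → 0% → $0.00
LED flashlight $10.64: everything else → 3.5% → $0.37
Total tax = $1.45 + $1.13 + $0.37 = $2.95

$2.95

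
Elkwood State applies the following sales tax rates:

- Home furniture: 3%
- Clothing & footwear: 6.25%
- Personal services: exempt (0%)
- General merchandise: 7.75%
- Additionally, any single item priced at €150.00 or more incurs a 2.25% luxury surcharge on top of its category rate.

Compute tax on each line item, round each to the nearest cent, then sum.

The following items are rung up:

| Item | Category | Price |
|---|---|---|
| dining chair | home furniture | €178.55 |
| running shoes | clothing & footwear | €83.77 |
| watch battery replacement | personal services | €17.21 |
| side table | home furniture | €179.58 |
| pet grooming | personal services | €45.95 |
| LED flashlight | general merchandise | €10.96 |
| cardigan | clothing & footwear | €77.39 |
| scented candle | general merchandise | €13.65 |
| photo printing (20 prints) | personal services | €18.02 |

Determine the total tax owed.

€30.79

Dining chair €178.55: home furniture → 3% + 2.25% surcharge = 5.25% → €9.37
Running shoes €83.77: clothing & footwear → 6.25% → €5.24
Watch battery replacement €17.21: personal services → 0% → €0.00
Side table €179.58: home furniture → 3% + 2.25% surcharge = 5.25% → €9.43
Pet grooming €45.95: personal services → 0% → €0.00
LED flashlight €10.96: general merchandise → 7.75% → €0.85
Cardigan €77.39: clothing & footwear → 6.25% → €4.84
Scented candle €13.65: general merchandise → 7.75% → €1.06
Photo printing (20 prints) €18.02: personal services → 0% → €0.00
Total tax = €9.37 + €5.24 + €9.43 + €0.85 + €4.84 + €1.06 = €30.79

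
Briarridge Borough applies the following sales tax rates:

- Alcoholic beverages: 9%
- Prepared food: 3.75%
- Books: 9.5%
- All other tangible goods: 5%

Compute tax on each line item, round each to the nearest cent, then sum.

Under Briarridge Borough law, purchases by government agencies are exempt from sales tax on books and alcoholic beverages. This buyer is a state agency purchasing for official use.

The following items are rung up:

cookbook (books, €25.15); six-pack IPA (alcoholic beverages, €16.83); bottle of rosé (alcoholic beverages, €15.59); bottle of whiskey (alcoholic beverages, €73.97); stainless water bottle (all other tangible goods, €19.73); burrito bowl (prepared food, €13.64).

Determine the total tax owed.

Cookbook €25.15: books, buyer-exempt → 0% → €0.00
Six-pack IPA €16.83: alcoholic beverages, buyer-exempt → 0% → €0.00
Bottle of rosé €15.59: alcoholic beverages, buyer-exempt → 0% → €0.00
Bottle of whiskey €73.97: alcoholic beverages, buyer-exempt → 0% → €0.00
Stainless water bottle €19.73: all other tangible goods → 5% → €0.99
Burrito bowl €13.64: prepared food → 3.75% → €0.51
Total tax = €0.99 + €0.51 = €1.50

€1.50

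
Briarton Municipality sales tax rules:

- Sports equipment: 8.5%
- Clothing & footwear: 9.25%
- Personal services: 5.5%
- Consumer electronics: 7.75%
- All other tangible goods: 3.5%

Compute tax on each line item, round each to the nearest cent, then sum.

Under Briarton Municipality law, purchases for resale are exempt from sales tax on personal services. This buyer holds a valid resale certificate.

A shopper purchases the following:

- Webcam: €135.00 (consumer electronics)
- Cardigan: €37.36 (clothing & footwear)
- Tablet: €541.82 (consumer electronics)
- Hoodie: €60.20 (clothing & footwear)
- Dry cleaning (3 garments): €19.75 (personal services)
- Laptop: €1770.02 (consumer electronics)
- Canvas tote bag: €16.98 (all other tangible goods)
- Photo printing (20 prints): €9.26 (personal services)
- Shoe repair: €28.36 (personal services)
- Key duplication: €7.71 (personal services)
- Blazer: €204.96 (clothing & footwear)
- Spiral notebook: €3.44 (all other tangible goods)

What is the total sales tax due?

€218.33

Webcam €135.00: consumer electronics → 7.75% → €10.46
Cardigan €37.36: clothing & footwear → 9.25% → €3.46
Tablet €541.82: consumer electronics → 7.75% → €41.99
Hoodie €60.20: clothing & footwear → 9.25% → €5.57
Dry cleaning (3 garments) €19.75: personal services, buyer-exempt → 0% → €0.00
Laptop €1770.02: consumer electronics → 7.75% → €137.18
Canvas tote bag €16.98: all other tangible goods → 3.5% → €0.59
Photo printing (20 prints) €9.26: personal services, buyer-exempt → 0% → €0.00
Shoe repair €28.36: personal services, buyer-exempt → 0% → €0.00
Key duplication €7.71: personal services, buyer-exempt → 0% → €0.00
Blazer €204.96: clothing & footwear → 9.25% → €18.96
Spiral notebook €3.44: all other tangible goods → 3.5% → €0.12
Total tax = €10.46 + €3.46 + €41.99 + €5.57 + €137.18 + €0.59 + €18.96 + €0.12 = €218.33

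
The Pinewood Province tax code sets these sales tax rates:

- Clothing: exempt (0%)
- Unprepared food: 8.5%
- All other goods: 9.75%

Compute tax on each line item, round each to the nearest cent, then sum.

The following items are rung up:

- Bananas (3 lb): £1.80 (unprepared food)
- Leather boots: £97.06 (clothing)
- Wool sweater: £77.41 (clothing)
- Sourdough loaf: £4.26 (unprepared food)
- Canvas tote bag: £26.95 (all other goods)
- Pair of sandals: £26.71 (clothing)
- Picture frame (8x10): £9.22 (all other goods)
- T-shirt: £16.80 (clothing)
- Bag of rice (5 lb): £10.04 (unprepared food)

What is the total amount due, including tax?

£275.14

Bananas (3 lb) £1.80: unprepared food → 8.5% → £0.15
Leather boots £97.06: clothing → 0% → £0.00
Wool sweater £77.41: clothing → 0% → £0.00
Sourdough loaf £4.26: unprepared food → 8.5% → £0.36
Canvas tote bag £26.95: all other goods → 9.75% → £2.63
Pair of sandals £26.71: clothing → 0% → £0.00
Picture frame (8x10) £9.22: all other goods → 9.75% → £0.90
T-shirt £16.80: clothing → 0% → £0.00
Bag of rice (5 lb) £10.04: unprepared food → 8.5% → £0.85
Subtotal = £270.25; tax = £4.89; total due = £275.14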